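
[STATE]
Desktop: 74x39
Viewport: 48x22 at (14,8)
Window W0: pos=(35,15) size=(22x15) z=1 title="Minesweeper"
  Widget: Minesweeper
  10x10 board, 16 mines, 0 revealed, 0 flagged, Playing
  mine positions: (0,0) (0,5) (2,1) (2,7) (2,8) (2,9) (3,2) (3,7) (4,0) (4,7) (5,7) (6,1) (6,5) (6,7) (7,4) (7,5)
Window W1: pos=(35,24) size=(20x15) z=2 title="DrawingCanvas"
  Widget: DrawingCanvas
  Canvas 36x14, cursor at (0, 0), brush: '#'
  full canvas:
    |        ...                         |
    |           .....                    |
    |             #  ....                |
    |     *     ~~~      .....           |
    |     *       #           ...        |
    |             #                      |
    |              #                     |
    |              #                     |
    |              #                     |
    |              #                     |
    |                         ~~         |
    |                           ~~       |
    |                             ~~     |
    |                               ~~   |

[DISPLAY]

                                                
                                                
                                                
                                                
                                                
                                                
                                                
                     ┏━━━━━━━━━━━━━━━━━━━━┓     
                     ┃ Minesweeper        ┃     
                     ┠────────────────────┨     
                     ┃■■■■■■■■■■          ┃     
                     ┃■■■■■■■■■■          ┃     
                     ┃■■■■■■■■■■          ┃     
                     ┃■■■■■■■■■■          ┃     
                     ┃■■■■■■■■■■          ┃     
                     ┃■■■■■■■■■■          ┃     
                     ┏━━━━━━━━━━━━━━━━━━┓ ┃     
                     ┃ DrawingCanvas    ┃ ┃     
                     ┠──────────────────┨ ┃     
                     ┃+       ...       ┃ ┃     
                     ┃           .....  ┃ ┃     
                     ┃             #  ..┃━┛     


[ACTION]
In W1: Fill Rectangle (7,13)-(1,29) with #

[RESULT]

                                                
                                                
                                                
                                                
                                                
                                                
                                                
                     ┏━━━━━━━━━━━━━━━━━━━━┓     
                     ┃ Minesweeper        ┃     
                     ┠────────────────────┨     
                     ┃■■■■■■■■■■          ┃     
                     ┃■■■■■■■■■■          ┃     
                     ┃■■■■■■■■■■          ┃     
                     ┃■■■■■■■■■■          ┃     
                     ┃■■■■■■■■■■          ┃     
                     ┃■■■■■■■■■■          ┃     
                     ┏━━━━━━━━━━━━━━━━━━┓ ┃     
                     ┃ DrawingCanvas    ┃ ┃     
                     ┠──────────────────┨ ┃     
                     ┃+       ...       ┃ ┃     
                     ┃           ..#####┃ ┃     
                     ┃             #####┃━┛     


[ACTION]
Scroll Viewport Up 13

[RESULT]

                                                
                                                
                                                
                                                
                                                
                                                
                                                
                                                
                                                
                                                
                                                
                                                
                                                
                                                
                                                
                     ┏━━━━━━━━━━━━━━━━━━━━┓     
                     ┃ Minesweeper        ┃     
                     ┠────────────────────┨     
                     ┃■■■■■■■■■■          ┃     
                     ┃■■■■■■■■■■          ┃     
                     ┃■■■■■■■■■■          ┃     
                     ┃■■■■■■■■■■          ┃     


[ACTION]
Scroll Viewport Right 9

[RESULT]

                                                
                                                
                                                
                                                
                                                
                                                
                                                
                                                
                                                
                                                
                                                
                                                
                                                
                                                
                                                
            ┏━━━━━━━━━━━━━━━━━━━━┓              
            ┃ Minesweeper        ┃              
            ┠────────────────────┨              
            ┃■■■■■■■■■■          ┃              
            ┃■■■■■■■■■■          ┃              
            ┃■■■■■■■■■■          ┃              
            ┃■■■■■■■■■■          ┃              


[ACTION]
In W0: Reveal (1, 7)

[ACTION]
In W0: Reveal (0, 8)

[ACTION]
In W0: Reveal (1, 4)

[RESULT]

                                                
                                                
                                                
                                                
                                                
                                                
                                                
                                                
                                                
                                                
                                                
                                                
                                                
                                                
                                                
            ┏━━━━━━━━━━━━━━━━━━━━┓              
            ┃ Minesweeper        ┃              
            ┠────────────────────┨              
            ┃■■■■■■1             ┃              
            ┃■■■■1■2232          ┃              
            ┃■■■■■■■■■■          ┃              
            ┃■■■■■■■■■■          ┃              


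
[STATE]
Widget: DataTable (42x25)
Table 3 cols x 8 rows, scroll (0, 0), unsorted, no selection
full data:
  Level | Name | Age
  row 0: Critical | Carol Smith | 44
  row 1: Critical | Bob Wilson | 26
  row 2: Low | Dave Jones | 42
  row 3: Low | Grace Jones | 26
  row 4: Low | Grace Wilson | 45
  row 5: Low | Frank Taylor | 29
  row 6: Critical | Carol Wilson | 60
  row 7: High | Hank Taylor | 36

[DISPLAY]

Level   │Name        │Age                 
────────┼────────────┼───                 
Critical│Carol Smith │44                  
Critical│Bob Wilson  │26                  
Low     │Dave Jones  │42                  
Low     │Grace Jones │26                  
Low     │Grace Wilson│45                  
Low     │Frank Taylor│29                  
Critical│Carol Wilson│60                  
High    │Hank Taylor │36                  
                                          
                                          
                                          
                                          
                                          
                                          
                                          
                                          
                                          
                                          
                                          
                                          
                                          
                                          
                                          


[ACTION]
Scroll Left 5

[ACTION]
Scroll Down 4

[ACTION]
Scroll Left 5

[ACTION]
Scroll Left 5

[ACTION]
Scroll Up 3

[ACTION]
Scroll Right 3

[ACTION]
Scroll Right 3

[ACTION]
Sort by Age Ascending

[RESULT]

Level   │Name        │Ag▲                 
────────┼────────────┼───                 
Critical│Bob Wilson  │26                  
Low     │Grace Jones │26                  
Low     │Frank Taylor│29                  
High    │Hank Taylor │36                  
Low     │Dave Jones  │42                  
Critical│Carol Smith │44                  
Low     │Grace Wilson│45                  
Critical│Carol Wilson│60                  
                                          
                                          
                                          
                                          
                                          
                                          
                                          
                                          
                                          
                                          
                                          
                                          
                                          
                                          
                                          


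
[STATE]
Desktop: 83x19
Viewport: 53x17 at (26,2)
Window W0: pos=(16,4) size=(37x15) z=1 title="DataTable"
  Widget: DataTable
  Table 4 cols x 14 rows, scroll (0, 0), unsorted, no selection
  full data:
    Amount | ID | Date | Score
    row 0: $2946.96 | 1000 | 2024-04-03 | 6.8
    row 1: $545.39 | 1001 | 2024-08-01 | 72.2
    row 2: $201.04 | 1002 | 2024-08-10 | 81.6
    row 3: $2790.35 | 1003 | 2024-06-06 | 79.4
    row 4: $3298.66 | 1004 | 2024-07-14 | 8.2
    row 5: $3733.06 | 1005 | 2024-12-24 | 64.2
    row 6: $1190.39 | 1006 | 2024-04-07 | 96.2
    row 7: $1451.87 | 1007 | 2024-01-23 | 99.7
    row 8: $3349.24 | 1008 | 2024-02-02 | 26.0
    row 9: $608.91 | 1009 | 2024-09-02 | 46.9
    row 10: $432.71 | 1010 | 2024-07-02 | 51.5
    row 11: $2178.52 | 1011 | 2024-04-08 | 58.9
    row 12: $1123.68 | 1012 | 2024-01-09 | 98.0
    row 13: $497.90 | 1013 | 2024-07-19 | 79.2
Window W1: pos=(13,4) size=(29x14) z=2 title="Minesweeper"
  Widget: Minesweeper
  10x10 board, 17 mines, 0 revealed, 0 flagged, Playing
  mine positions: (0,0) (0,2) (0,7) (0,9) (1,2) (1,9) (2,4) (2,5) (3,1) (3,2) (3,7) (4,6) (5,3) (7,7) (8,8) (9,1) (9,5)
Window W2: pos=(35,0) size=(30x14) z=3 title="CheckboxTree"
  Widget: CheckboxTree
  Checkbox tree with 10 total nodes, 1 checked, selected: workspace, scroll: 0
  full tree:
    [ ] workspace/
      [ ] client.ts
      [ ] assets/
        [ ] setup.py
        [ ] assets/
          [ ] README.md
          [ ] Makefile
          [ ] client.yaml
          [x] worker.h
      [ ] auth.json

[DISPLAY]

         ┠────────────────────────────┨              
         ┃>[-] workspace/             ┃              
━━━━━━━━━┃   [ ] client.ts            ┃              
         ┃   [-] assets/              ┃              
─────────┃     [ ] setup.py           ┃              
         ┃     [-] assets/            ┃              
         ┃       [ ] README.md        ┃              
         ┃       [ ] Makefile         ┃              
         ┃       [ ] client.yaml      ┃              
         ┃       [x] worker.h         ┃              
         ┃   [ ] auth.json            ┃              
         ┗━━━━━━━━━━━━━━━━━━━━━━━━━━━━┛              
               ┃64.2      ┃                          
               ┃96.2      ┃                          
               ┃99.7      ┃                          
━━━━━━━━━━━━━━━┛26.0      ┃                          
━━━━━━━━━━━━━━━━━━━━━━━━━━┛                          


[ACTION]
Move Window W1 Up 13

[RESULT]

─────────┠────────────────────────────┨              
         ┃>[-] workspace/             ┃              
         ┃   [ ] client.ts            ┃              
         ┃   [-] assets/              ┃              
         ┃     [ ] setup.py           ┃              
         ┃     [-] assets/            ┃              
         ┃       [ ] README.md        ┃              
         ┃       [ ] Makefile         ┃              
         ┃       [ ] client.yaml      ┃              
         ┃       [x] worker.h         ┃              
         ┃   [ ] auth.json            ┃              
━━━━━━━━━┗━━━━━━━━━━━━━━━━━━━━━━━━━━━━┛              
1005│2024-12-24│64.2      ┃                          
1006│2024-04-07│96.2      ┃                          
1007│2024-01-23│99.7      ┃                          
1008│2024-02-02│26.0      ┃                          
━━━━━━━━━━━━━━━━━━━━━━━━━━┛                          


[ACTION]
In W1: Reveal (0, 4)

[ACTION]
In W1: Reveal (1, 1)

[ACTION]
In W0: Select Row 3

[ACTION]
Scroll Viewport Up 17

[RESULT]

━━━━━━━━━┏━━━━━━━━━━━━━━━━━━━━━━━━━━━━┓              
         ┃ CheckboxTree               ┃              
─────────┠────────────────────────────┨              
         ┃>[-] workspace/             ┃              
         ┃   [ ] client.ts            ┃              
         ┃   [-] assets/              ┃              
         ┃     [ ] setup.py           ┃              
         ┃     [-] assets/            ┃              
         ┃       [ ] README.md        ┃              
         ┃       [ ] Makefile         ┃              
         ┃       [ ] client.yaml      ┃              
         ┃       [x] worker.h         ┃              
         ┃   [ ] auth.json            ┃              
━━━━━━━━━┗━━━━━━━━━━━━━━━━━━━━━━━━━━━━┛              
1005│2024-12-24│64.2      ┃                          
1006│2024-04-07│96.2      ┃                          
1007│2024-01-23│99.7      ┃                          


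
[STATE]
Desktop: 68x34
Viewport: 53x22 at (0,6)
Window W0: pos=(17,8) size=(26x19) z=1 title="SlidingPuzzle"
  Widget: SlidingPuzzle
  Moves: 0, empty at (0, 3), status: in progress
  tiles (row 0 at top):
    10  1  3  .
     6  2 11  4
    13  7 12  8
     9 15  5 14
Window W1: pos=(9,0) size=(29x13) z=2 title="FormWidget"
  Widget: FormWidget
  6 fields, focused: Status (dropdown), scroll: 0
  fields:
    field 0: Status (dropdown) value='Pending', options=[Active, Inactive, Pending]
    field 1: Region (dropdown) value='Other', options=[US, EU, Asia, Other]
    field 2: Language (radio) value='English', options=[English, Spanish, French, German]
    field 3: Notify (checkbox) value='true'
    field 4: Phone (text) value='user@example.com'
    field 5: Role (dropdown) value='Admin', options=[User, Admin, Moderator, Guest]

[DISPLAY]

         ┃  Notify:     [x]          ┃               
         ┃  Phone:      [user@exampl]┃               
         ┃  Role:       [Admin     ▼]┃━━━━┓          
         ┃                           ┃    ┃          
         ┃                           ┃────┨          
         ┃                           ┃┐   ┃          
         ┗━━━━━━━━━━━━━━━━━━━━━━━━━━━┛│   ┃          
                 ┃├────┼────┼────┼────┤   ┃          
                 ┃│  6 │  2 │ 11 │  4 │   ┃          
                 ┃├────┼────┼────┼────┤   ┃          
                 ┃│ 13 │  7 │ 12 │  8 │   ┃          
                 ┃├────┼────┼────┼────┤   ┃          
                 ┃│  9 │ 15 │  5 │ 14 │   ┃          
                 ┃└────┴────┴────┴────┘   ┃          
                 ┃Moves: 0                ┃          
                 ┃                        ┃          
                 ┃                        ┃          
                 ┃                        ┃          
                 ┃                        ┃          
                 ┃                        ┃          
                 ┗━━━━━━━━━━━━━━━━━━━━━━━━┛          
                                                     


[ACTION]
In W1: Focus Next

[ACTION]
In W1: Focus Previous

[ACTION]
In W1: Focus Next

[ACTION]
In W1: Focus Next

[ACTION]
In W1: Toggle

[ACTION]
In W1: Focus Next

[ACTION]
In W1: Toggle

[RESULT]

         ┃> Notify:     [ ]          ┃               
         ┃  Phone:      [user@exampl]┃               
         ┃  Role:       [Admin     ▼]┃━━━━┓          
         ┃                           ┃    ┃          
         ┃                           ┃────┨          
         ┃                           ┃┐   ┃          
         ┗━━━━━━━━━━━━━━━━━━━━━━━━━━━┛│   ┃          
                 ┃├────┼────┼────┼────┤   ┃          
                 ┃│  6 │  2 │ 11 │  4 │   ┃          
                 ┃├────┼────┼────┼────┤   ┃          
                 ┃│ 13 │  7 │ 12 │  8 │   ┃          
                 ┃├────┼────┼────┼────┤   ┃          
                 ┃│  9 │ 15 │  5 │ 14 │   ┃          
                 ┃└────┴────┴────┴────┘   ┃          
                 ┃Moves: 0                ┃          
                 ┃                        ┃          
                 ┃                        ┃          
                 ┃                        ┃          
                 ┃                        ┃          
                 ┃                        ┃          
                 ┗━━━━━━━━━━━━━━━━━━━━━━━━┛          
                                                     


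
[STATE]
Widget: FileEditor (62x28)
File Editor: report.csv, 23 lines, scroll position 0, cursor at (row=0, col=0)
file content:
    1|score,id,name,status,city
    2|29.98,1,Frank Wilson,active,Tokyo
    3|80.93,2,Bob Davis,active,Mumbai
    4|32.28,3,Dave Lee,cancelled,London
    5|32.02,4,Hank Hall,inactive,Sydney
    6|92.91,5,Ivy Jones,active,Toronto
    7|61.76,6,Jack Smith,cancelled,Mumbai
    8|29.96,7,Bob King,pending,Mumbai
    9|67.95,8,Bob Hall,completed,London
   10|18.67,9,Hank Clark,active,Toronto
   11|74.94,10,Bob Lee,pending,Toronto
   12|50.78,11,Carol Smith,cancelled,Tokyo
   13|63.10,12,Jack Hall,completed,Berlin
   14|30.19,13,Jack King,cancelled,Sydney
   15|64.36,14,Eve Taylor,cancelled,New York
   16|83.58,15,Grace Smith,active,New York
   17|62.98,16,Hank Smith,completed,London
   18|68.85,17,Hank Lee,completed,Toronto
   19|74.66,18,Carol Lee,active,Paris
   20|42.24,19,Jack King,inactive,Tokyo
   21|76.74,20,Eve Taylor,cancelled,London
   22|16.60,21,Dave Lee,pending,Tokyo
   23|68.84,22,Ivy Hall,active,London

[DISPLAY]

█core,id,name,status,city                                    ▲
29.98,1,Frank Wilson,active,Tokyo                            █
80.93,2,Bob Davis,active,Mumbai                              ░
32.28,3,Dave Lee,cancelled,London                            ░
32.02,4,Hank Hall,inactive,Sydney                            ░
92.91,5,Ivy Jones,active,Toronto                             ░
61.76,6,Jack Smith,cancelled,Mumbai                          ░
29.96,7,Bob King,pending,Mumbai                              ░
67.95,8,Bob Hall,completed,London                            ░
18.67,9,Hank Clark,active,Toronto                            ░
74.94,10,Bob Lee,pending,Toronto                             ░
50.78,11,Carol Smith,cancelled,Tokyo                         ░
63.10,12,Jack Hall,completed,Berlin                          ░
30.19,13,Jack King,cancelled,Sydney                          ░
64.36,14,Eve Taylor,cancelled,New York                       ░
83.58,15,Grace Smith,active,New York                         ░
62.98,16,Hank Smith,completed,London                         ░
68.85,17,Hank Lee,completed,Toronto                          ░
74.66,18,Carol Lee,active,Paris                              ░
42.24,19,Jack King,inactive,Tokyo                            ░
76.74,20,Eve Taylor,cancelled,London                         ░
16.60,21,Dave Lee,pending,Tokyo                              ░
68.84,22,Ivy Hall,active,London                              ░
                                                             ░
                                                             ░
                                                             ░
                                                             ░
                                                             ▼


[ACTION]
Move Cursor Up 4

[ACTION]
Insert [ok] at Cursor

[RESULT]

ok█core,id,name,status,city                                  ▲
29.98,1,Frank Wilson,active,Tokyo                            █
80.93,2,Bob Davis,active,Mumbai                              ░
32.28,3,Dave Lee,cancelled,London                            ░
32.02,4,Hank Hall,inactive,Sydney                            ░
92.91,5,Ivy Jones,active,Toronto                             ░
61.76,6,Jack Smith,cancelled,Mumbai                          ░
29.96,7,Bob King,pending,Mumbai                              ░
67.95,8,Bob Hall,completed,London                            ░
18.67,9,Hank Clark,active,Toronto                            ░
74.94,10,Bob Lee,pending,Toronto                             ░
50.78,11,Carol Smith,cancelled,Tokyo                         ░
63.10,12,Jack Hall,completed,Berlin                          ░
30.19,13,Jack King,cancelled,Sydney                          ░
64.36,14,Eve Taylor,cancelled,New York                       ░
83.58,15,Grace Smith,active,New York                         ░
62.98,16,Hank Smith,completed,London                         ░
68.85,17,Hank Lee,completed,Toronto                          ░
74.66,18,Carol Lee,active,Paris                              ░
42.24,19,Jack King,inactive,Tokyo                            ░
76.74,20,Eve Taylor,cancelled,London                         ░
16.60,21,Dave Lee,pending,Tokyo                              ░
68.84,22,Ivy Hall,active,London                              ░
                                                             ░
                                                             ░
                                                             ░
                                                             ░
                                                             ▼


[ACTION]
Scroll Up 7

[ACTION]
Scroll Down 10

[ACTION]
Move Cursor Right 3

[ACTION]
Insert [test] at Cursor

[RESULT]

okscotest█e,id,name,status,city                              ▲
29.98,1,Frank Wilson,active,Tokyo                            █
80.93,2,Bob Davis,active,Mumbai                              ░
32.28,3,Dave Lee,cancelled,London                            ░
32.02,4,Hank Hall,inactive,Sydney                            ░
92.91,5,Ivy Jones,active,Toronto                             ░
61.76,6,Jack Smith,cancelled,Mumbai                          ░
29.96,7,Bob King,pending,Mumbai                              ░
67.95,8,Bob Hall,completed,London                            ░
18.67,9,Hank Clark,active,Toronto                            ░
74.94,10,Bob Lee,pending,Toronto                             ░
50.78,11,Carol Smith,cancelled,Tokyo                         ░
63.10,12,Jack Hall,completed,Berlin                          ░
30.19,13,Jack King,cancelled,Sydney                          ░
64.36,14,Eve Taylor,cancelled,New York                       ░
83.58,15,Grace Smith,active,New York                         ░
62.98,16,Hank Smith,completed,London                         ░
68.85,17,Hank Lee,completed,Toronto                          ░
74.66,18,Carol Lee,active,Paris                              ░
42.24,19,Jack King,inactive,Tokyo                            ░
76.74,20,Eve Taylor,cancelled,London                         ░
16.60,21,Dave Lee,pending,Tokyo                              ░
68.84,22,Ivy Hall,active,London                              ░
                                                             ░
                                                             ░
                                                             ░
                                                             ░
                                                             ▼


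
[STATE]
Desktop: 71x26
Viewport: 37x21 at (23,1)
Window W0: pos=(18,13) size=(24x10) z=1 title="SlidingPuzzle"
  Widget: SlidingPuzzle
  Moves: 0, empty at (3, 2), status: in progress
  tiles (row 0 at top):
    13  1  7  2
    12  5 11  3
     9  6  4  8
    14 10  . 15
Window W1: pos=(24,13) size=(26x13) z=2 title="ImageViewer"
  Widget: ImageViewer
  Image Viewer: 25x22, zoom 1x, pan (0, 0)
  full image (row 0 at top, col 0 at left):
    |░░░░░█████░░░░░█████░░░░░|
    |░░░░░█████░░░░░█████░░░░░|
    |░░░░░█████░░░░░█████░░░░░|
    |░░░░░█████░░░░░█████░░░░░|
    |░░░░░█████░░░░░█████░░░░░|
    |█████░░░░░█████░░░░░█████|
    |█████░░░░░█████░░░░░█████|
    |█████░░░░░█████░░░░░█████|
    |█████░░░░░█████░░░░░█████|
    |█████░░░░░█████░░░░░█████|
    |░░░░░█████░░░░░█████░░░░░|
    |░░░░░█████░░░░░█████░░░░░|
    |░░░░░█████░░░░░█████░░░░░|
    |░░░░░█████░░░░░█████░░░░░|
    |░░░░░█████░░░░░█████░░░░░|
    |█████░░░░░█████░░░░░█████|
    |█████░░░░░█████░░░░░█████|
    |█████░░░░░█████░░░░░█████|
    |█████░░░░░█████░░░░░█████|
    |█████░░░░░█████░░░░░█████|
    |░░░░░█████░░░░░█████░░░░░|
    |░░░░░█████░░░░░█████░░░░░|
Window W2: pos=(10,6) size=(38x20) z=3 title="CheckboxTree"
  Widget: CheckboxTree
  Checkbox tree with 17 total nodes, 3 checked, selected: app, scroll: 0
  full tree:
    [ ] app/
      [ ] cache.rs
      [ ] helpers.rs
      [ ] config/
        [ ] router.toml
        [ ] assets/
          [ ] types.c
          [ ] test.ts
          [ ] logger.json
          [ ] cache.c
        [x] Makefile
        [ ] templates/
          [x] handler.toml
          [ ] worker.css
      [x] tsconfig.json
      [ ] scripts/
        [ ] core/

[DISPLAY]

                                     
                                     
                                     
                                     
                                     
━━━━━━━━━━━━━━━━━━━━━━━━┓            
e                       ┃            
────────────────────────┨            
                        ┃            
.rs                     ┃            
rs.rs                   ┃            
g/                      ┃            
ter.toml                ┃━┓          
ets/                    ┃ ┃          
ypes.c                  ┃─┨          
est.ts                  ┃░┃          
ogger.json              ┃░┃          
ache.c                  ┃░┃          
efile                   ┃░┃          
plates/                 ┃░┃          
andler.toml             ┃█┃          


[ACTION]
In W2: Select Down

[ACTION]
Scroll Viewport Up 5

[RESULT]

                                     
                                     
                                     
                                     
                                     
                                     
━━━━━━━━━━━━━━━━━━━━━━━━┓            
e                       ┃            
────────────────────────┨            
                        ┃            
.rs                     ┃            
rs.rs                   ┃            
g/                      ┃            
ter.toml                ┃━┓          
ets/                    ┃ ┃          
ypes.c                  ┃─┨          
est.ts                  ┃░┃          
ogger.json              ┃░┃          
ache.c                  ┃░┃          
efile                   ┃░┃          
plates/                 ┃░┃          


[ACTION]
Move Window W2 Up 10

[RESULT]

━━━━━━━━━━━━━━━━━━━━━━━━┓            
e                       ┃            
────────────────────────┨            
                        ┃            
.rs                     ┃            
rs.rs                   ┃            
g/                      ┃            
ter.toml                ┃            
ets/                    ┃            
ypes.c                  ┃            
est.ts                  ┃            
ogger.json              ┃            
ache.c                  ┃            
efile                   ┃━┓          
plates/                 ┃ ┃          
andler.toml             ┃─┨          
orker.css               ┃░┃          
fig.json                ┃░┃          
ts/                     ┃░┃          
━━━━━━━━━━━━━━━━━━━━━━━━┛░┃          
─┃░░░░░█████░░░░░█████░░░░┃          


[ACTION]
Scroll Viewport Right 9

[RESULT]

━━━━━━━━━━━━━━━┓                     
               ┃                     
───────────────┨                     
               ┃                     
               ┃                     
               ┃                     
               ┃                     
               ┃                     
               ┃                     
               ┃                     
               ┃                     
n              ┃                     
               ┃                     
               ┃━┓                   
               ┃ ┃                   
ml             ┃─┨                   
               ┃░┃                   
               ┃░┃                   
               ┃░┃                   
━━━━━━━━━━━━━━━┛░┃                   
███░░░░░█████░░░░┃                   


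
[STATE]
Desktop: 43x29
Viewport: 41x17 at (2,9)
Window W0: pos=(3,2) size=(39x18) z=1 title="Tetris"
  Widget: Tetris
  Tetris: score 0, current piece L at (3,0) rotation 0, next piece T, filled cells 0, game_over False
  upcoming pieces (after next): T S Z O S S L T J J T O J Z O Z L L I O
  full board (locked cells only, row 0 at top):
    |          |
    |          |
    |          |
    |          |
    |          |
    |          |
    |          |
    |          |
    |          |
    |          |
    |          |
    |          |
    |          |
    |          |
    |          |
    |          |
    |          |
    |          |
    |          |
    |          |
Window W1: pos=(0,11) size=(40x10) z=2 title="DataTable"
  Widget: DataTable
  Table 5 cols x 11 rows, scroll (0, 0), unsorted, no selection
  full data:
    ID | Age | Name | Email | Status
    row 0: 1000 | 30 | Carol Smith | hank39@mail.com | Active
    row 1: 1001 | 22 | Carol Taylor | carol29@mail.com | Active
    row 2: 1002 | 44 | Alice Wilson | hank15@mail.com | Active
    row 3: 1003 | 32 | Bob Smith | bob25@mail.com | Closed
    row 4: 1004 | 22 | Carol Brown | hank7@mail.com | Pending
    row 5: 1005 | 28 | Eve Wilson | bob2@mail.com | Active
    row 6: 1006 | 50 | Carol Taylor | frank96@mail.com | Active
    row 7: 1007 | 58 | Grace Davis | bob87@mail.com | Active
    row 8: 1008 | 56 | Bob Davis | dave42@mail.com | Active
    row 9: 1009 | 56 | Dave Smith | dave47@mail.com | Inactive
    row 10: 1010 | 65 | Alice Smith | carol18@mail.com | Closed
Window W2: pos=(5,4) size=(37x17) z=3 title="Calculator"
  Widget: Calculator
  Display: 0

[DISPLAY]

 ┃ ┃│ 7 │ 8 │ 9 │ ÷ │                  ┃ 
 ┃ ┃├───┼───┼───┼───┤                  ┃ 
━━━┃│ 4 │ 5 │ 6 │ × │                  ┃ 
Dat┃├───┼───┼───┼───┤                  ┃ 
───┃│ 1 │ 2 │ 3 │ - │                  ┃ 
D  ┃├───┼───┼───┼───┤                  ┃ 
───┃│ 0 │ . │ = │ + │                  ┃ 
000┃├───┼───┼───┼───┤                  ┃ 
001┃│ C │ MC│ MR│ M+│                  ┃ 
002┃└───┴───┴───┴───┘                  ┃ 
003┃                                   ┃ 
━━━┗━━━━━━━━━━━━━━━━━━━━━━━━━━━━━━━━━━━┛ 
                                         
                                         
                                         
                                         
                                         


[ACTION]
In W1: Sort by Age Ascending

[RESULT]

 ┃ ┃│ 7 │ 8 │ 9 │ ÷ │                  ┃ 
 ┃ ┃├───┼───┼───┼───┤                  ┃ 
━━━┃│ 4 │ 5 │ 6 │ × │                  ┃ 
Dat┃├───┼───┼───┼───┤                  ┃ 
───┃│ 1 │ 2 │ 3 │ - │                  ┃ 
D  ┃├───┼───┼───┼───┤                  ┃ 
───┃│ 0 │ . │ = │ + │                  ┃ 
001┃├───┼───┼───┼───┤                  ┃ 
004┃│ C │ MC│ MR│ M+│                  ┃ 
005┃└───┴───┴───┴───┘                  ┃ 
000┃                                   ┃ 
━━━┗━━━━━━━━━━━━━━━━━━━━━━━━━━━━━━━━━━━┛ 
                                         
                                         
                                         
                                         
                                         


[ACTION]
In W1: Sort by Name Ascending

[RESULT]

 ┃ ┃│ 7 │ 8 │ 9 │ ÷ │                  ┃ 
 ┃ ┃├───┼───┼───┼───┤                  ┃ 
━━━┃│ 4 │ 5 │ 6 │ × │                  ┃ 
Dat┃├───┼───┼───┼───┤                  ┃ 
───┃│ 1 │ 2 │ 3 │ - │                  ┃ 
D  ┃├───┼───┼───┼───┤                  ┃ 
───┃│ 0 │ . │ = │ + │                  ┃ 
010┃├───┼───┼───┼───┤                  ┃ 
002┃│ C │ MC│ MR│ M+│                  ┃ 
008┃└───┴───┴───┴───┘                  ┃ 
003┃                                   ┃ 
━━━┗━━━━━━━━━━━━━━━━━━━━━━━━━━━━━━━━━━━┛ 
                                         
                                         
                                         
                                         
                                         


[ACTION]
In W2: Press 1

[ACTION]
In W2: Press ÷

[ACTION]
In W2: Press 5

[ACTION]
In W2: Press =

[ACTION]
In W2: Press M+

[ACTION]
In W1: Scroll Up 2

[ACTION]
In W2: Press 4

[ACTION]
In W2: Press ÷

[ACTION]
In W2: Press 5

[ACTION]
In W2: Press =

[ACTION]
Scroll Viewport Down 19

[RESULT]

Dat┃├───┼───┼───┼───┤                  ┃ 
───┃│ 1 │ 2 │ 3 │ - │                  ┃ 
D  ┃├───┼───┼───┼───┤                  ┃ 
───┃│ 0 │ . │ = │ + │                  ┃ 
010┃├───┼───┼───┼───┤                  ┃ 
002┃│ C │ MC│ MR│ M+│                  ┃ 
008┃└───┴───┴───┴───┘                  ┃ 
003┃                                   ┃ 
━━━┗━━━━━━━━━━━━━━━━━━━━━━━━━━━━━━━━━━━┛ 
                                         
                                         
                                         
                                         
                                         
                                         
                                         
                                         


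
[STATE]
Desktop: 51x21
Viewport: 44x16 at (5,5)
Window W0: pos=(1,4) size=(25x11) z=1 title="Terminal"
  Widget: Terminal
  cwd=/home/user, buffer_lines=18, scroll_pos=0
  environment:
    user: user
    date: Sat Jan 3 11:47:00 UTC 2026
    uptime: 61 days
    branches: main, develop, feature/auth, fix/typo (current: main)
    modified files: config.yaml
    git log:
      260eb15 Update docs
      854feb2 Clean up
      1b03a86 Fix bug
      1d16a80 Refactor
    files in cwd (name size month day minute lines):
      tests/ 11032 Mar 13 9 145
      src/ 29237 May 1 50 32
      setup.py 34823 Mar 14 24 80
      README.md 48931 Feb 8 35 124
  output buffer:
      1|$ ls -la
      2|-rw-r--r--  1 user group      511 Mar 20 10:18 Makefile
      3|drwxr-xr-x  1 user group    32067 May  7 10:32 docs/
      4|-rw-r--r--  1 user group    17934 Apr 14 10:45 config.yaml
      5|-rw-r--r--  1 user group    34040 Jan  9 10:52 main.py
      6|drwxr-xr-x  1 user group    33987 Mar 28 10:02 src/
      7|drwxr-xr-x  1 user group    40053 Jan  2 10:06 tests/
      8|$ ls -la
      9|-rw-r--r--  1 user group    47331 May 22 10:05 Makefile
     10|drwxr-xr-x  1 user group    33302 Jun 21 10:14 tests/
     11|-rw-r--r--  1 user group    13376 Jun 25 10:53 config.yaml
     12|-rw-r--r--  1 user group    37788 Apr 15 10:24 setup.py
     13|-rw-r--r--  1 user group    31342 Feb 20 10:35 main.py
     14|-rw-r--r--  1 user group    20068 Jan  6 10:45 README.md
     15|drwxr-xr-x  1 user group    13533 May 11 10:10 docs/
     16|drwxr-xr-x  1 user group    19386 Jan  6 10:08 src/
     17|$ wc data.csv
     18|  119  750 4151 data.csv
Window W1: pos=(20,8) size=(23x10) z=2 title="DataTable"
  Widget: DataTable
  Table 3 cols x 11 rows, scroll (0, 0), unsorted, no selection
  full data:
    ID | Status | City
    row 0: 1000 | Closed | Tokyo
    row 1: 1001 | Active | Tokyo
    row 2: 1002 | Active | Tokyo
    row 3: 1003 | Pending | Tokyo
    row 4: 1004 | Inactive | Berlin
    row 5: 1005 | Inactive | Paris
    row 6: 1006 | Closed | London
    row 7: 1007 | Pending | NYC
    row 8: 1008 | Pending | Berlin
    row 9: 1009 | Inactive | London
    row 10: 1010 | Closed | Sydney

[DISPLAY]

rminal              ┃                       
────────────────────┨                       
s -la               ┃                       
-r--r--  1 user┏━━━━━━━━━━━━━━━━━━━━━┓      
xr-xr-x  1 user┃ DataTable           ┃      
-r--r--  1 user┠─────────────────────┨      
-r--r--  1 user┃ID  │Status  │City   ┃      
xr-xr-x  1 user┃────┼────────┼────── ┃      
xr-xr-x  1 user┃1000│Closed  │Tokyo  ┃      
━━━━━━━━━━━━━━━┃1001│Active  │Tokyo  ┃      
               ┃1002│Active  │Tokyo  ┃      
               ┃1003│Pending │Tokyo  ┃      
               ┗━━━━━━━━━━━━━━━━━━━━━┛      
                                            
                                            
                                            


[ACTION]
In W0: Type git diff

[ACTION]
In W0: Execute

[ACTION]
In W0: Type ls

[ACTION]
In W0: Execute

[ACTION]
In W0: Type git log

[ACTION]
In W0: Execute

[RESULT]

rminal              ┃                       
────────────────────┨                       
ts/  src/  setup.py ┃                       
it log         ┏━━━━━━━━━━━━━━━━━━━━━┓      
eb15 Update doc┃ DataTable           ┃      
feb2 Clean up  ┠─────────────────────┨      
3a86 Fix bug   ┃ID  │Status  │City   ┃      
6a80 Refactor  ┃────┼────────┼────── ┃      
               ┃1000│Closed  │Tokyo  ┃      
━━━━━━━━━━━━━━━┃1001│Active  │Tokyo  ┃      
               ┃1002│Active  │Tokyo  ┃      
               ┃1003│Pending │Tokyo  ┃      
               ┗━━━━━━━━━━━━━━━━━━━━━┛      
                                            
                                            
                                            
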